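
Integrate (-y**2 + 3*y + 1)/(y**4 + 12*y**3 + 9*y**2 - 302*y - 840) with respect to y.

Factor the denominator: (y - 5)*(y + 4)*(y + 6)*(y + 7).
Partial-fraction decomposition: 23/(12*(y + 7)) - 53/(22*(y + 6)) + 1/(2*(y + 4)) - 1/(132*(y - 5)).
Integrate each term: A/(y−a) contributes A·log|y−a|.

-log(y - 5)/132 + log(y + 4)/2 - 53*log(y + 6)/22 + 23*log(y + 7)/12 + C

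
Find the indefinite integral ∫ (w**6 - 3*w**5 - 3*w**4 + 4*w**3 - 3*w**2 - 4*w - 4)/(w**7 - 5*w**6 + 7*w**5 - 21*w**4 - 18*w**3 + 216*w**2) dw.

-13*log(w)/648 + 37*log(w - 4)/200 + 89*log(w - 3)/405 + 3*log(w + 2)/65 + 14983*log(w**2 + 9)/52650 + 6244*atan(w/3)/26325 + 1/(54*w) + C

Factor the denominator: w**2*(w - 4)*(w - 3)*(w + 2)*(w**2 + 9).
Partial-fraction decomposition: (14983*w + 18732)/(26325*(w**2 + 9)) + 3/(65*(w + 2)) + 89/(405*(w - 3)) + 37/(200*(w - 4)) - 13/(648*w) - 1/(54*w**2).
Integrate each term; A/(w−a) gives A·log|w−a|; the (Bw+D)/(w²+p²) term gives a log and an atan.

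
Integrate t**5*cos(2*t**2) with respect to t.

t**4*sin(2*t**2)/4 + t**2*cos(2*t**2)/4 - sin(2*t**2)/8 + C

Let u = t², du = 2t dt; rewrite as (1/2)∫ u^2·cos(2u) du.
Now integrate by parts 2 times.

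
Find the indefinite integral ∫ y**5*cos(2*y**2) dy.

Let u = y², du = 2y dy; rewrite as (1/2)∫ u^2·cos(2u) du.
Now integrate by parts 2 times.

y**4*sin(2*y**2)/4 + y**2*cos(2*y**2)/4 - sin(2*y**2)/8 + C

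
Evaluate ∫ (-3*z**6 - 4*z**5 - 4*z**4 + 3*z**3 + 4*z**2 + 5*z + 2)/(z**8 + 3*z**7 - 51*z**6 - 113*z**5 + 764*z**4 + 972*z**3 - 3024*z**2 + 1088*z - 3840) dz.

-4721*log(z - 5)/5346 + 1713*log(z - 4)/2176 - 83*log(z - 2)/2160 - 6706019*log(z + 4)/8989056 + 5729*log(z + 6)/6512 + 59*log(z**2 + 1)/213860 + 53*atan(z)/106930 - 4681/(7344*z + 29376) + C

Factor the denominator: (z - 5)*(z - 4)*(z - 2)*(z + 4)**2*(z + 6)*(z**2 + 1).
Partial-fraction decomposition: (59*z + 53)/(106930*(z**2 + 1)) + 5729/(6512*(z + 6)) - 6706019/(8989056*(z + 4)) + 4681/(7344*(z + 4)**2) - 83/(2160*(z - 2)) + 1713/(2176*(z - 4)) - 4721/(5346*(z - 5)).
Integrate each term; A/(z−a) gives A·log|z−a|; the (Bz+D)/(z²+p²) term gives a log and an atan.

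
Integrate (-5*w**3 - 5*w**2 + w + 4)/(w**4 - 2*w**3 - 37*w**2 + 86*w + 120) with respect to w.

-247*log(w - 5)/22 + 196*log(w - 4)/25 + log(w + 1)/50 - 449*log(w + 6)/275 + C

Factor the denominator: (w - 5)*(w - 4)*(w + 1)*(w + 6).
Partial-fraction decomposition: -449/(275*(w + 6)) + 1/(50*(w + 1)) + 196/(25*(w - 4)) - 247/(22*(w - 5)).
Integrate each term: A/(w−a) contributes A·log|w−a|.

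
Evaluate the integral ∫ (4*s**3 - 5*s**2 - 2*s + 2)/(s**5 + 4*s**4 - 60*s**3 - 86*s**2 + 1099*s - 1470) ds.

Factor the denominator: (s - 5)*(s - 3)*(s - 2)*(s + 7)**2.
Partial-fraction decomposition: -33227/(194400*(s + 7)) + 1601/(1080*(s + 7)**2) + 10/(243*(s - 2)) - 59/(200*(s - 3)) + 367/(864*(s - 5)).
Integrate each term; A/(s−a) gives A·log|s−a|; A/(s−a)² gives −A/(s−a).

367*log(s - 5)/864 - 59*log(s - 3)/200 + 10*log(s - 2)/243 - 33227*log(s + 7)/194400 - 1601/(1080*s + 7560) + C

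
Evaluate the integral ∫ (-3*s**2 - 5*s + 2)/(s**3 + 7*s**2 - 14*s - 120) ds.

Factor the denominator: (s - 4)*(s + 5)*(s + 6).
Partial-fraction decomposition: -38/(5*(s + 6)) + 16/(3*(s + 5)) - 11/(15*(s - 4)).
Integrate each term: A/(s−a) contributes A·log|s−a|.

-11*log(s - 4)/15 + 16*log(s + 5)/3 - 38*log(s + 6)/5 + C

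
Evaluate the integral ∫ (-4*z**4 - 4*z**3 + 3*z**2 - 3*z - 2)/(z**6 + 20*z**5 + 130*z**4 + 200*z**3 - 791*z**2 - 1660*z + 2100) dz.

-23*log(z - 2)/882 + 5*log(z - 1)/1008 + 82807*log(z + 5)/1764 - 1049*log(z + 6)/14 + 4033*log(z + 7)/144 + 478/(21*z + 105) + C

Factor the denominator: (z - 2)*(z - 1)*(z + 5)**2*(z + 6)*(z + 7).
Partial-fraction decomposition: 4033/(144*(z + 7)) - 1049/(14*(z + 6)) + 82807/(1764*(z + 5)) - 478/(21*(z + 5)**2) + 5/(1008*(z - 1)) - 23/(882*(z - 2)).
Integrate each term; A/(z−a) gives A·log|z−a|; A/(z−a)² gives −A/(z−a).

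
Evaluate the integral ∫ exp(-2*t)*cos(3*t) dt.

Let I denote the integral. Integrate by parts with u = cos(3*t), dv = exp(-2*t) dt, so v = -exp(-2*t)/2: I = -exp(-2*t)*cos(3*t)/2 − (3/2)·∫ exp(-2*t)*sin(3*t) dt.
Apply parts again with u = sin(3*t), dv = exp(-2*t) dt: ∫ exp(-2*t)*sin(3*t) dt = -exp(-2*t)*sin(3*t)/2 + (3/2)·I. Substituting back brings back I: I = 3*exp(-2*t)*sin(3*t)/4 - exp(-2*t)*cos(3*t)/2 − (9/4)·I.
Solving for I: (1 + 9/4)·I equals the remaining terms, so I = (4/13)·(3*exp(-2*t)*sin(3*t)/4 - exp(-2*t)*cos(3*t)/2).

3*exp(-2*t)*sin(3*t)/13 - 2*exp(-2*t)*cos(3*t)/13 + C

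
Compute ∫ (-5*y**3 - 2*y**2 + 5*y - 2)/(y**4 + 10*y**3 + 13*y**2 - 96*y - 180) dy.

-7*log(y - 3)/18 - log(y + 2)/3 + 137*log(y + 5)/6 - 244*log(y + 6)/9 + C

Factor the denominator: (y - 3)*(y + 2)*(y + 5)*(y + 6).
Partial-fraction decomposition: -244/(9*(y + 6)) + 137/(6*(y + 5)) - 1/(3*(y + 2)) - 7/(18*(y - 3)).
Integrate each term: A/(y−a) contributes A·log|y−a|.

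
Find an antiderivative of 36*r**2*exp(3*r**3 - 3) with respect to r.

Let u = 3*r**3 - 3, so du = (9*r**2) dr.
Rewriting, the integral becomes 4·∫ e^u du = 4·e^u.
Substituting back, u = 3*r**3 - 3.

4*exp(3*r**3 - 3) + C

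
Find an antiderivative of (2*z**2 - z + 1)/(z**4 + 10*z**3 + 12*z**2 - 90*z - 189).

Factor the denominator: (z - 3)*(z + 3)**2*(z + 7).
Partial-fraction decomposition: -53/(80*(z + 7)) + 89/(144*(z + 3)) - 11/(12*(z + 3)**2) + 2/(45*(z - 3)).
Integrate each term; A/(z−a) gives A·log|z−a|; A/(z−a)² gives −A/(z−a).

2*log(z - 3)/45 + 89*log(z + 3)/144 - 53*log(z + 7)/80 + 11/(12*z + 36) + C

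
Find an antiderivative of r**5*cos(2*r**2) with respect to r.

Let u = r², du = 2r dr; rewrite as (1/2)∫ u^2·cos(2u) du.
Now integrate by parts 2 times.

r**4*sin(2*r**2)/4 + r**2*cos(2*r**2)/4 - sin(2*r**2)/8 + C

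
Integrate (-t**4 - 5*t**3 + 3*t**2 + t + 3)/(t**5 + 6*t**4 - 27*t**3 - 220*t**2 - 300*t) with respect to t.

-log(t)/100 - 753*log(t - 6)/1936 + 37*log(t + 2)/144 - 23359*log(t + 5)/27225 + 73/(165*t + 825) + C

Factor the denominator: t*(t - 6)*(t + 2)*(t + 5)**2.
Partial-fraction decomposition: -23359/(27225*(t + 5)) - 73/(165*(t + 5)**2) + 37/(144*(t + 2)) - 753/(1936*(t - 6)) - 1/(100*t).
Integrate each term; A/(t−a) gives A·log|t−a|; A/(t−a)² gives −A/(t−a).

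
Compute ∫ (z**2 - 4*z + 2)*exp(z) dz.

(z**2 - 6*z + 8)*exp(z) + C

Use integration by parts with u = z**2 - 4*z + 2, dv = exp(z) dz, so v = exp(z).
Apply parts 2 times (tabular method): alternate signs, differentiate u down to 0, integrate dv up.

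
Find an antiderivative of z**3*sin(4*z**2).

-z**2*cos(4*z**2)/8 + sin(4*z**2)/32 + C

Let u = z², du = 2z dz; rewrite as (1/2)∫ u^1·sin(4u) du.
Now integrate by parts 1 time.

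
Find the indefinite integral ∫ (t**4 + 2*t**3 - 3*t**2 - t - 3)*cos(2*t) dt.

Use integration by parts with u = t**4 + 2*t**3 - 3*t**2 - t - 3, dv = cos(2*t) dt, so v = sin(2*t)/2.
Apply parts 4 times (tabular method): alternate signs, differentiate u down to 0, integrate dv up.

t**4*sin(2*t)/2 + t**3*sin(2*t) + t**3*cos(2*t) - 3*t**2*sin(2*t) + 3*t**2*cos(2*t)/2 - 2*t*sin(2*t) - 3*t*cos(2*t) - cos(2*t) + C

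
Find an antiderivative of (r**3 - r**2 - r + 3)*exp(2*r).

(4*r**3 - 10*r**2 + 6*r + 9)*exp(2*r)/8 + C

Use integration by parts with u = r**3 - r**2 - r + 3, dv = exp(2*r) dr, so v = exp(2*r)/2.
Apply parts 3 times (tabular method): alternate signs, differentiate u down to 0, integrate dv up.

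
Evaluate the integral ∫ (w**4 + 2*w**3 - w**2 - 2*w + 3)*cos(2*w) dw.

Use integration by parts with u = w**4 + 2*w**3 - w**2 - 2*w + 3, dv = cos(2*w) dw, so v = sin(2*w)/2.
Apply parts 4 times (tabular method): alternate signs, differentiate u down to 0, integrate dv up.

w**4*sin(2*w)/2 + w**3*sin(2*w) + w**3*cos(2*w) - 2*w**2*sin(2*w) + 3*w**2*cos(2*w)/2 - 5*w*sin(2*w)/2 - 2*w*cos(2*w) + 5*sin(2*w)/2 - 5*cos(2*w)/4 + C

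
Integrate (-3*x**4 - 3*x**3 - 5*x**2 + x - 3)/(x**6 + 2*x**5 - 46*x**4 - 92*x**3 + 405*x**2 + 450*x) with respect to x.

Factor the denominator: x*(x - 6)*(x - 3)*(x + 1)*(x + 5)**2.
Partial-fraction decomposition: 104971/(774400*(x + 5)) - 1633/(1760*(x + 5)**2) + 9/(448*(x + 1)) + 41/(256*(x - 3)) - 1571/(5082*(x - 6)) - 1/(150*x).
Integrate each term; A/(x−a) gives A·log|x−a|; A/(x−a)² gives −A/(x−a).

-log(x)/150 - 1571*log(x - 6)/5082 + 41*log(x - 3)/256 + 9*log(x + 1)/448 + 104971*log(x + 5)/774400 + 1633/(1760*x + 8800) + C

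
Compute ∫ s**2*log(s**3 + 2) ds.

Let u = s**3 + 2, so du = (3*s**2) ds.
The integral becomes (1/3)·∫ log(u) du; integrate by parts with u′=log(u), dv′=du.

s**3*log(s**3 + 2)/3 - s**3/3 + 2*log(s**3 + 2)/3 + C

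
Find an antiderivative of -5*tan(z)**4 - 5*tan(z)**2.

-5*tan(z)**3/3 + C

Let u = tan(z), so du = (tan(z)**2 + 1) dz.
Rewriting, the integral becomes -5·∫ u^2 du = -5·u^3/3.
Substituting back, u = tan(z).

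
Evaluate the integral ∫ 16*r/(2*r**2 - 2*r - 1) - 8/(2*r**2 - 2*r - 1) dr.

4*log(2*r**2 - 2*r - 1) + C

Let u = 2*r**2 - 2*r - 1, so du = (4*r - 2) dr.
Rewriting, the integral becomes 4·∫ 1/u du = 4·log(u).
Substituting back, u = 2*r**2 - 2*r - 1.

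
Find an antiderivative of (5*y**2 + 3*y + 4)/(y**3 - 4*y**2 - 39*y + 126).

135*log(y - 7)/26 - 29*log(y - 3)/18 + 166*log(y + 6)/117 + C

Factor the denominator: (y - 7)*(y - 3)*(y + 6).
Partial-fraction decomposition: 166/(117*(y + 6)) - 29/(18*(y - 3)) + 135/(26*(y - 7)).
Integrate each term: A/(y−a) contributes A·log|y−a|.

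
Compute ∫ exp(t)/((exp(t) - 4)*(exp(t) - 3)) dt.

Let u = e^t, du = e^t dt.
The integral becomes ∫ du/((u-3)(u-4)); decompose into partial fractions.

log(exp(t) - 4) - log(exp(t) - 3) + C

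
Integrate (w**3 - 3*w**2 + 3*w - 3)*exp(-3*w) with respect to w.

(-9*w**3 + 18*w**2 - 15*w + 22)*exp(-3*w)/27 + C

Use integration by parts with u = w**3 - 3*w**2 + 3*w - 3, dv = exp(-3*w) dw, so v = -exp(-3*w)/3.
Apply parts 3 times (tabular method): alternate signs, differentiate u down to 0, integrate dv up.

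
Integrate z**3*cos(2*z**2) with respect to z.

Let u = z², du = 2z dz; rewrite as (1/2)∫ u^1·cos(2u) du.
Now integrate by parts 1 time.

z**2*sin(2*z**2)/4 + cos(2*z**2)/8 + C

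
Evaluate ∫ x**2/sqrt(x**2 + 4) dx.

Substitute x = 2·tan(θ), so dx = 2·sec(θ)^2 dθ and the radical becomes sqrt(x**2 + 4) = 2·sec(θ) by the Pythagorean identity.
Integrate the resulting trig expression in θ, then back-substitute tan(θ) = x/2, sec(θ) = sqrt(x**2 + 4)/2 (absorbing any constant into C).

x*sqrt(x**2 + 4)/2 - 2*log(x + sqrt(x**2 + 4)) + C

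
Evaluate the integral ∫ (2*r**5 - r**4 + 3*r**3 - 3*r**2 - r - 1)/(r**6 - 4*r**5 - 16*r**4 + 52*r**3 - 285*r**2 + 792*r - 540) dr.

Factor the denominator: (r - 6)*(r - 2)*(r - 1)*(r + 5)*(r**2 + 9).
Partial-fraction decomposition: (19892*r + 68007)/(99450*(r**2 + 9)) + 7321/(15708*(r + 5)) - 1/(300*(r - 1)) - 57/(364*(r - 2)) + 14789/(9900*(r - 6)).
Integrate each term; A/(r−a) gives A·log|r−a|; the (Br+D)/(r²+p²) term gives a log and an atan.

14789*log(r - 6)/9900 - 57*log(r - 2)/364 - log(r - 1)/300 + 7321*log(r + 5)/15708 + 4973*log(r**2 + 9)/49725 + 22669*atan(r/3)/99450 + C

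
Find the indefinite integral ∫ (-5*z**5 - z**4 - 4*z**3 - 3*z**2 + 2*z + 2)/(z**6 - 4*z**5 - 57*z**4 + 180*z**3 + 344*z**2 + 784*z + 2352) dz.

-9771*log(z - 7)/742 + 20567*log(z - 6)/2080 + 9*log(z + 2)/160 - 82847*log(z + 7)/48230 - 123*log(z**2 + 4)/4240 - 8*atan(z/2)/265 + C

Factor the denominator: (z - 7)*(z - 6)*(z + 2)*(z + 7)*(z**2 + 4).
Partial-fraction decomposition: -(123*z + 128)/(2120*(z**2 + 4)) - 82847/(48230*(z + 7)) + 9/(160*(z + 2)) + 20567/(2080*(z - 6)) - 9771/(742*(z - 7)).
Integrate each term; A/(z−a) gives A·log|z−a|; the (Bz+D)/(z²+p²) term gives a log and an atan.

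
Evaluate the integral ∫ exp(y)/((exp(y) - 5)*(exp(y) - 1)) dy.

log(exp(y) - 5)/4 - log(exp(y) - 1)/4 + C

Let u = e^y, du = e^y dy.
The integral becomes ∫ du/((u-1)(u-5)); decompose into partial fractions.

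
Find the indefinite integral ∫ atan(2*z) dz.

Use integration by parts with u = arctan(2*z), dv = dz.
Then du = 2/(4*z**2 + 1) dz.

z*atan(2*z) - log(4*z**2 + 1)/4 + C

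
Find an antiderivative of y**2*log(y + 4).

y**3*log(y + 4)/3 - y**3/9 + 2*y**2/3 - 16*y/3 + 64*log(y + 4)/3 + C

Use integration by parts with u = log(y + 4), dv = y**2 dy.
Then du = 1/(y + 4) dy and v = y**3/3.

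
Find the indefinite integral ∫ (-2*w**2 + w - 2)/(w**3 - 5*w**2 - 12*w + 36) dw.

Factor the denominator: (w - 6)*(w - 2)*(w + 3).
Partial-fraction decomposition: -23/(45*(w + 3)) + 2/(5*(w - 2)) - 17/(9*(w - 6)).
Integrate each term: A/(w−a) contributes A·log|w−a|.

-17*log(w - 6)/9 + 2*log(w - 2)/5 - 23*log(w + 3)/45 + C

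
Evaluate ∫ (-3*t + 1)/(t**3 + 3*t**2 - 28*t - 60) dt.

-2*log(t - 5)/11 - log(t + 2)/4 + 19*log(t + 6)/44 + C

Factor the denominator: (t - 5)*(t + 2)*(t + 6).
Partial-fraction decomposition: 19/(44*(t + 6)) - 1/(4*(t + 2)) - 2/(11*(t - 5)).
Integrate each term: A/(t−a) contributes A·log|t−a|.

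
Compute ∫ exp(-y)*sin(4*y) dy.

-exp(-y)*sin(4*y)/17 - 4*exp(-y)*cos(4*y)/17 + C

Let I denote the integral. Integrate by parts with u = sin(4*y), dv = exp(-y) dy, so v = -exp(-y): I = -exp(-y)*sin(4*y) + 4·∫ exp(-y)*cos(4*y) dy.
Apply parts again with u = cos(4*y), dv = exp(-y) dy: ∫ exp(-y)*cos(4*y) dy = -exp(-y)*cos(4*y) − 4·I. Substituting back brings back I: I = -exp(-y)*sin(4*y) - 4*exp(-y)*cos(4*y) − 16·I.
Solving for I: (1 + 16)·I equals the remaining terms, so I = (1/17)·(-exp(-y)*sin(4*y) - 4*exp(-y)*cos(4*y)).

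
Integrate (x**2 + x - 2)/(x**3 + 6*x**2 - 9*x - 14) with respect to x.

4*log(x - 2)/27 + log(x + 1)/9 + 20*log(x + 7)/27 + C

Factor the denominator: (x - 2)*(x + 1)*(x + 7).
Partial-fraction decomposition: 20/(27*(x + 7)) + 1/(9*(x + 1)) + 4/(27*(x - 2)).
Integrate each term: A/(x−a) contributes A·log|x−a|.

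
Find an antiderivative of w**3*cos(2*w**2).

Let u = w², du = 2w dw; rewrite as (1/2)∫ u^1·cos(2u) du.
Now integrate by parts 1 time.

w**2*sin(2*w**2)/4 + cos(2*w**2)/8 + C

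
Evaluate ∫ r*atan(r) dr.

r**2*atan(r)/2 - r/2 + atan(r)/2 + C

Use integration by parts with u = arctan(r), dv = r dr.
Then du = 1/(r**2 + 1) dr.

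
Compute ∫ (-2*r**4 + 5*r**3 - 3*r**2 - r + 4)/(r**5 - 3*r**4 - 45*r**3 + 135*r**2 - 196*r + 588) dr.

-3237*log(r - 7)/2968 + 53*log(r - 3)/520 - 6653*log(r + 7)/7420 - 79*log(r**2 + 4)/1378 + 18*atan(r/2)/689 + C

Factor the denominator: (r - 7)*(r - 3)*(r + 7)*(r**2 + 4).
Partial-fraction decomposition: -(79*r - 36)/(689*(r**2 + 4)) - 6653/(7420*(r + 7)) + 53/(520*(r - 3)) - 3237/(2968*(r - 7)).
Integrate each term; A/(r−a) gives A·log|r−a|; the (Br+D)/(r²+p²) term gives a log and an atan.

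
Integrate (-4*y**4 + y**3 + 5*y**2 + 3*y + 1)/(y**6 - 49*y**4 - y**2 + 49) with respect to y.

Factor the denominator: (y - 7)*(y - 1)*(y + 1)*(y + 7)*(y**2 + 1).
Partial-fraction decomposition: (y - 4)/(50*(y**2 + 1)) + 4861/(16800*(y + 7)) - 1/(96*(y + 1)) - 1/(32*(y - 1)) - 1499/(5600*(y - 7)).
Integrate each term; A/(y−a) gives A·log|y−a|; the (By+D)/(y²+p²) term gives a log and an atan.

-1499*log(y - 7)/5600 - log(y - 1)/32 - log(y + 1)/96 + 4861*log(y + 7)/16800 + log(y**2 + 1)/100 - 2*atan(y)/25 + C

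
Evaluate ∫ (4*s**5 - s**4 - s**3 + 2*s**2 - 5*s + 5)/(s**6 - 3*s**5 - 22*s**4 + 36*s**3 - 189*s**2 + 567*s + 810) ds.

29639*log(s - 6)/10395 - 109*log(s - 3)/216 + log(s + 1)/140 + 95*log(s + 5)/88 + 17*log(s**2 + 9)/60 + 73*atan(s/3)/270 + C

Factor the denominator: (s - 6)*(s - 3)*(s + 1)*(s + 5)*(s**2 + 9).
Partial-fraction decomposition: (51*s + 73)/(90*(s**2 + 9)) + 95/(88*(s + 5)) + 1/(140*(s + 1)) - 109/(216*(s - 3)) + 29639/(10395*(s - 6)).
Integrate each term; A/(s−a) gives A·log|s−a|; the (Bs+D)/(s²+p²) term gives a log and an atan.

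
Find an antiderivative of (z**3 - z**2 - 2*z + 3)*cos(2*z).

z**3*sin(2*z)/2 - z**2*sin(2*z)/2 + 3*z**2*cos(2*z)/4 - 7*z*sin(2*z)/4 - z*cos(2*z)/2 + 7*sin(2*z)/4 - 7*cos(2*z)/8 + C

Use integration by parts with u = z**3 - z**2 - 2*z + 3, dv = cos(2*z) dz, so v = sin(2*z)/2.
Apply parts 3 times (tabular method): alternate signs, differentiate u down to 0, integrate dv up.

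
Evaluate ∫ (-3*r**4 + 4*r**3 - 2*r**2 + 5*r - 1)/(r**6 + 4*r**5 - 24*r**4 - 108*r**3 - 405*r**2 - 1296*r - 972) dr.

Factor the denominator: (r - 6)*(r + 1)*(r + 3)*(r + 6)*(r**2 + 9).
Partial-fraction decomposition: -(109*r + 24)/(810*(r**2 + 9)) + 971/(1620*(r + 6)) - 385/(972*(r + 3)) + 3/(140*(r + 1)) - 3067/(34020*(r - 6)).
Integrate each term; A/(r−a) gives A·log|r−a|; the (Br+D)/(r²+p²) term gives a log and an atan.

-3067*log(r - 6)/34020 + 3*log(r + 1)/140 - 385*log(r + 3)/972 + 971*log(r + 6)/1620 - 109*log(r**2 + 9)/1620 - 4*atan(r/3)/405 + C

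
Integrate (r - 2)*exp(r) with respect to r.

Use integration by parts with u = r - 2, dv = exp(r) dr, so v = exp(r).
Apply parts 1 times (tabular method): alternate signs, differentiate u down to 0, integrate dv up.

(r - 3)*exp(r) + C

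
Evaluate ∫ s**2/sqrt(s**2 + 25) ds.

Substitute s = 5·tan(θ), so ds = 5·sec(θ)^2 dθ and the radical becomes sqrt(s**2 + 25) = 5·sec(θ) by the Pythagorean identity.
Integrate the resulting trig expression in θ, then back-substitute tan(θ) = s/5, sec(θ) = sqrt(s**2 + 25)/5 (absorbing any constant into C).

s*sqrt(s**2 + 25)/2 - 25*log(s + sqrt(s**2 + 25))/2 + C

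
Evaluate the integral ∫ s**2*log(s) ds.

Use integration by parts with u = log(s), dv = s**2 ds.
Then du = 1/s ds and v = s**3/3.

s**3*log(s)/3 - s**3/9 + C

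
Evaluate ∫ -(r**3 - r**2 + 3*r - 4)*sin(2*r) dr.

Use integration by parts with u = r**3 - r**2 + 3*r - 4, dv = -sin(2*r) dr, so v = cos(2*r)/2.
Apply parts 3 times (tabular method): alternate signs, differentiate u down to 0, integrate dv up.

r**3*cos(2*r)/2 - 3*r**2*sin(2*r)/4 - r**2*cos(2*r)/2 + r*sin(2*r)/2 + 3*r*cos(2*r)/4 - 3*sin(2*r)/8 - 7*cos(2*r)/4 + C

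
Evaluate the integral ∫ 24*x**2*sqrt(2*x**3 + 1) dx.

Let u = 2*x**3 + 1, so du = (6*x**2) dx.
Rewriting, the integral becomes 4·∫ √u du = 4·(2/3)u^(3/2).
Substituting back, u = 2*x**3 + 1.

8*(2*x**3 + 1)**(3/2)/3 + C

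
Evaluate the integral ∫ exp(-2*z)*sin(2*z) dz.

Let I denote the integral. Integrate by parts with u = sin(2*z), dv = exp(-2*z) dz, so v = -exp(-2*z)/2: I = -exp(-2*z)*sin(2*z)/2 + ∫ exp(-2*z)*cos(2*z) dz.
Apply parts again with u = cos(2*z), dv = exp(-2*z) dz: ∫ exp(-2*z)*cos(2*z) dz = -exp(-2*z)*cos(2*z)/2 − I. Substituting back brings back I: I = -exp(-2*z)*sin(2*z)/2 - exp(-2*z)*cos(2*z)/2 − I.
Solving for I: (1 + 1)·I equals the remaining terms, so I = (1/2)·(-exp(-2*z)*sin(2*z)/2 - exp(-2*z)*cos(2*z)/2).

-exp(-2*z)*sin(2*z)/4 - exp(-2*z)*cos(2*z)/4 + C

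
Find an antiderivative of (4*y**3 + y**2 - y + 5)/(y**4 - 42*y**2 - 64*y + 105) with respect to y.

Factor the denominator: (y - 7)*(y - 1)*(y + 3)*(y + 5).
Partial-fraction decomposition: 155/(48*(y + 5)) - 91/(80*(y + 3)) - 1/(16*(y - 1)) + 473/(240*(y - 7)).
Integrate each term: A/(y−a) contributes A·log|y−a|.

473*log(y - 7)/240 - log(y - 1)/16 - 91*log(y + 3)/80 + 155*log(y + 5)/48 + C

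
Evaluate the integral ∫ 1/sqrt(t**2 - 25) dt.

log(t + sqrt(t**2 - 25)) + C

Substitute t = 5·sec(θ), so dt = 5·sec(θ)*tan(θ) dθ and the radical becomes sqrt(t**2 - 25) = 5·tan(θ) by the Pythagorean identity.
Integrate the resulting trig expression in θ, then back-substitute sec(θ) = t/5, tan(θ) = sqrt(t**2 - 25)/5 (absorbing any constant into C).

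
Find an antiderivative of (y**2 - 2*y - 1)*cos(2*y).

y**2*sin(2*y)/2 - y*sin(2*y) + y*cos(2*y)/2 - 3*sin(2*y)/4 - cos(2*y)/2 + C

Use integration by parts with u = y**2 - 2*y - 1, dv = cos(2*y) dy, so v = sin(2*y)/2.
Apply parts 2 times (tabular method): alternate signs, differentiate u down to 0, integrate dv up.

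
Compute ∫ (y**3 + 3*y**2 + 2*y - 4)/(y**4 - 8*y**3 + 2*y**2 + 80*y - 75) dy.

Factor the denominator: (y - 5)**2*(y - 1)*(y + 3).
Partial-fraction decomposition: 5/(128*(y + 3)) + 1/(32*(y - 1)) + 119/(128*(y - 5)) + 103/(16*(y - 5)**2).
Integrate each term; A/(y−a) gives A·log|y−a|; A/(y−a)² gives −A/(y−a).

119*log(y - 5)/128 + log(y - 1)/32 + 5*log(y + 3)/128 - 103/(16*y - 80) + C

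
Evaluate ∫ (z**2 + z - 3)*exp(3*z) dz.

Use integration by parts with u = z**2 + z - 3, dv = exp(3*z) dz, so v = exp(3*z)/3.
Apply parts 2 times (tabular method): alternate signs, differentiate u down to 0, integrate dv up.

(9*z**2 + 3*z - 28)*exp(3*z)/27 + C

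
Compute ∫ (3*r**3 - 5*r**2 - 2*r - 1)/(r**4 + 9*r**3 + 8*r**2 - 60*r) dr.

log(r)/60 - log(r - 2)/112 - 491*log(r + 5)/35 + 817*log(r + 6)/48 + C

Factor the denominator: r*(r - 2)*(r + 5)*(r + 6).
Partial-fraction decomposition: 817/(48*(r + 6)) - 491/(35*(r + 5)) - 1/(112*(r - 2)) + 1/(60*r).
Integrate each term: A/(r−a) contributes A·log|r−a|.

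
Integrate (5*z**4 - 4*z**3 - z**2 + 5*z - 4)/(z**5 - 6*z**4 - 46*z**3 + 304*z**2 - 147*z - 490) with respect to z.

Factor the denominator: (z - 7)*(z - 5)*(z - 2)*(z + 1)*(z + 7).
Partial-fraction decomposition: 13289/(9072*(z + 7)) + 1/(864*(z + 1)) + 10/(81*(z - 2)) - 2621/(432*(z - 5)) + 2123/(224*(z - 7)).
Integrate each term: A/(z−a) contributes A·log|z−a|.

2123*log(z - 7)/224 - 2621*log(z - 5)/432 + 10*log(z - 2)/81 + log(z + 1)/864 + 13289*log(z + 7)/9072 + C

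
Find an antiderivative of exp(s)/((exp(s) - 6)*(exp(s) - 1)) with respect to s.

log(exp(s) - 6)/5 - log(exp(s) - 1)/5 + C

Let u = e^s, du = e^s ds.
The integral becomes ∫ du/((u-1)(u-6)); decompose into partial fractions.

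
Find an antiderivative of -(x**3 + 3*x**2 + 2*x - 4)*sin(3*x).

x**3*cos(3*x)/3 - x**2*sin(3*x)/3 + x**2*cos(3*x) - 2*x*sin(3*x)/3 + 4*x*cos(3*x)/9 - 4*sin(3*x)/27 - 14*cos(3*x)/9 + C

Use integration by parts with u = x**3 + 3*x**2 + 2*x - 4, dv = -sin(3*x) dx, so v = cos(3*x)/3.
Apply parts 3 times (tabular method): alternate signs, differentiate u down to 0, integrate dv up.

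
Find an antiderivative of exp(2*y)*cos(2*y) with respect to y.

exp(2*y)*sin(2*y)/4 + exp(2*y)*cos(2*y)/4 + C

Let I denote the integral. Integrate by parts with u = cos(2*y), dv = exp(2*y) dy, so v = exp(2*y)/2: I = exp(2*y)*cos(2*y)/2 + ∫ exp(2*y)*sin(2*y) dy.
Apply parts again with u = sin(2*y), dv = exp(2*y) dy: ∫ exp(2*y)*sin(2*y) dy = exp(2*y)*sin(2*y)/2 − I. Substituting back brings back I: I = exp(2*y)*sin(2*y)/2 + exp(2*y)*cos(2*y)/2 − I.
Solving for I: (1 + 1)·I equals the remaining terms, so I = (1/2)·(exp(2*y)*sin(2*y)/2 + exp(2*y)*cos(2*y)/2).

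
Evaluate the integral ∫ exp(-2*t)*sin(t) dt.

Let I denote the integral. Integrate by parts with u = sin(t), dv = exp(-2*t) dt, so v = -exp(-2*t)/2: I = -exp(-2*t)*sin(t)/2 + (1/2)·∫ exp(-2*t)*cos(t) dt.
Apply parts again with u = cos(t), dv = exp(-2*t) dt: ∫ exp(-2*t)*cos(t) dt = -exp(-2*t)*cos(t)/2 − (1/2)·I. Substituting back brings back I: I = -exp(-2*t)*sin(t)/2 - exp(-2*t)*cos(t)/4 − (1/4)·I.
Solving for I: (1 + 1/4)·I equals the remaining terms, so I = (4/5)·(-exp(-2*t)*sin(t)/2 - exp(-2*t)*cos(t)/4).

-2*exp(-2*t)*sin(t)/5 - exp(-2*t)*cos(t)/5 + C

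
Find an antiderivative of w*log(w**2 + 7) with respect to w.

w**2*log(w**2 + 7)/2 - w**2/2 + 7*log(w**2 + 7)/2 + C

Let u = w**2 + 7, so du = (2*w) dw.
The integral becomes (1/2)·∫ log(u) du; integrate by parts with u′=log(u), dv′=du.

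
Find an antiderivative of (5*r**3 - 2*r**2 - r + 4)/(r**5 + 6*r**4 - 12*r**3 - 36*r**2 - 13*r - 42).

Factor the denominator: (r - 3)*(r + 2)*(r + 7)*(r**2 + 1).
Partial-fraction decomposition: 3*(31*r - 17)/(625*(r**2 + 1)) - 901/(1250*(r + 7)) + 42/(125*(r + 2)) + 59/(250*(r - 3)).
Integrate each term; A/(r−a) gives A·log|r−a|; the (Br+D)/(r²+p²) term gives a log and an atan.

59*log(r - 3)/250 + 42*log(r + 2)/125 - 901*log(r + 7)/1250 + 93*log(r**2 + 1)/1250 - 51*atan(r)/625 + C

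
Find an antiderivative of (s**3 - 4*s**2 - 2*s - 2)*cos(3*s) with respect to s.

Use integration by parts with u = s**3 - 4*s**2 - 2*s - 2, dv = cos(3*s) ds, so v = sin(3*s)/3.
Apply parts 3 times (tabular method): alternate signs, differentiate u down to 0, integrate dv up.

s**3*sin(3*s)/3 - 4*s**2*sin(3*s)/3 + s**2*cos(3*s)/3 - 8*s*sin(3*s)/9 - 8*s*cos(3*s)/9 - 10*sin(3*s)/27 - 8*cos(3*s)/27 + C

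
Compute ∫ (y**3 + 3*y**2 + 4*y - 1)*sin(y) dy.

-y**3*cos(y) + 3*y**2*sin(y) - 3*y**2*cos(y) + 6*y*sin(y) + 2*y*cos(y) - 2*sin(y) + 7*cos(y) + C

Use integration by parts with u = y**3 + 3*y**2 + 4*y - 1, dv = sin(y) dy, so v = -cos(y).
Apply parts 3 times (tabular method): alternate signs, differentiate u down to 0, integrate dv up.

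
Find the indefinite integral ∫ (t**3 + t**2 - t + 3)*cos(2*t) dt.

t**3*sin(2*t)/2 + t**2*sin(2*t)/2 + 3*t**2*cos(2*t)/4 - 5*t*sin(2*t)/4 + t*cos(2*t)/2 + 5*sin(2*t)/4 - 5*cos(2*t)/8 + C

Use integration by parts with u = t**3 + t**2 - t + 3, dv = cos(2*t) dt, so v = sin(2*t)/2.
Apply parts 3 times (tabular method): alternate signs, differentiate u down to 0, integrate dv up.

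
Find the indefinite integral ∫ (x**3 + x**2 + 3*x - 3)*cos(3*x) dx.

x**3*sin(3*x)/3 + x**2*sin(3*x)/3 + x**2*cos(3*x)/3 + 7*x*sin(3*x)/9 + 2*x*cos(3*x)/9 - 29*sin(3*x)/27 + 7*cos(3*x)/27 + C

Use integration by parts with u = x**3 + x**2 + 3*x - 3, dv = cos(3*x) dx, so v = sin(3*x)/3.
Apply parts 3 times (tabular method): alternate signs, differentiate u down to 0, integrate dv up.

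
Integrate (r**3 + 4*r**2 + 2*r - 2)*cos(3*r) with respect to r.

r**3*sin(3*r)/3 + 4*r**2*sin(3*r)/3 + r**2*cos(3*r)/3 + 4*r*sin(3*r)/9 + 8*r*cos(3*r)/9 - 26*sin(3*r)/27 + 4*cos(3*r)/27 + C

Use integration by parts with u = r**3 + 4*r**2 + 2*r - 2, dv = cos(3*r) dr, so v = sin(3*r)/3.
Apply parts 3 times (tabular method): alternate signs, differentiate u down to 0, integrate dv up.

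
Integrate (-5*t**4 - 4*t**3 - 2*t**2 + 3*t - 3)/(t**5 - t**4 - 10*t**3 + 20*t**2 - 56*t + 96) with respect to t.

-75*log(t - 3)/13 + 39*log(t - 2)/16 - 51*log(t + 4)/40 - 409*log(t**2 + 4)/2080 - 867*atan(t/2)/1040 + C

Factor the denominator: (t - 3)*(t - 2)*(t + 4)*(t**2 + 4).
Partial-fraction decomposition: -(409*t + 1734)/(1040*(t**2 + 4)) - 51/(40*(t + 4)) + 39/(16*(t - 2)) - 75/(13*(t - 3)).
Integrate each term; A/(t−a) gives A·log|t−a|; the (Bt+D)/(t²+p²) term gives a log and an atan.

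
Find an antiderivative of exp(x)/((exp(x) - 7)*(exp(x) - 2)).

log(exp(x) - 7)/5 - log(exp(x) - 2)/5 + C

Let u = e^x, du = e^x dx.
The integral becomes ∫ du/((u-7)(u-2)); decompose into partial fractions.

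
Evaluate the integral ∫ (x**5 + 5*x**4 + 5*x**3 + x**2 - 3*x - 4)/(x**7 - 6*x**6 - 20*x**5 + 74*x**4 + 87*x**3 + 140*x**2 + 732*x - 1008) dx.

Factor the denominator: (x - 7)*(x - 4)*(x - 1)*(x + 3)**2*(x**2 + 4).
Partial-fraction decomposition: -(803*x + 3077)/(44785*(x**2 + 4)) - 54837/(6624800*(x + 3)) - 41/(3640*(x + 3)**2) + 1/(288*(x - 1)) - 656/(2205*(x - 4)) + 30551/(95400*(x - 7)).
Integrate each term; A/(x−a) gives A·log|x−a|; the (Bx+D)/(x²+p²) term gives a log and an atan.

30551*log(x - 7)/95400 - 656*log(x - 4)/2205 + log(x - 1)/288 - 54837*log(x + 3)/6624800 - 803*log(x**2 + 4)/89570 - 3077*atan(x/2)/89570 + 41/(3640*x + 10920) + C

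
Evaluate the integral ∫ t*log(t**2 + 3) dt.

Let u = t**2 + 3, so du = (2*t) dt.
The integral becomes (1/2)·∫ log(u) du; integrate by parts with u′=log(u), dv′=du.

t**2*log(t**2 + 3)/2 - t**2/2 + 3*log(t**2 + 3)/2 + C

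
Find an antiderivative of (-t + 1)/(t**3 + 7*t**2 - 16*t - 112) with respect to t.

-3*log(t - 4)/88 - 5*log(t + 4)/24 + 8*log(t + 7)/33 + C

Factor the denominator: (t - 4)*(t + 4)*(t + 7).
Partial-fraction decomposition: 8/(33*(t + 7)) - 5/(24*(t + 4)) - 3/(88*(t - 4)).
Integrate each term: A/(t−a) contributes A·log|t−a|.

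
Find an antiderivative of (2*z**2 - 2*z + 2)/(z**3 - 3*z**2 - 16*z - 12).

Factor the denominator: (z - 6)*(z + 1)*(z + 2).
Partial-fraction decomposition: 7/(4*(z + 2)) - 6/(7*(z + 1)) + 31/(28*(z - 6)).
Integrate each term: A/(z−a) contributes A·log|z−a|.

31*log(z - 6)/28 - 6*log(z + 1)/7 + 7*log(z + 2)/4 + C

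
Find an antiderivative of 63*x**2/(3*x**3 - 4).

Let u = 3*x**3 - 4, so du = (9*x**2) dx.
Rewriting, the integral becomes 7·∫ 1/u du = 7·log(u).
Substituting back, u = 3*x**3 - 4.

7*log(3*x**3 - 4) + C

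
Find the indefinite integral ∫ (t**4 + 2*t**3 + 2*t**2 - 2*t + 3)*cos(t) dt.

Use integration by parts with u = t**4 + 2*t**3 + 2*t**2 - 2*t + 3, dv = cos(t) dt, so v = sin(t).
Apply parts 4 times (tabular method): alternate signs, differentiate u down to 0, integrate dv up.

t**4*sin(t) + 2*t**3*sin(t) + 4*t**3*cos(t) - 10*t**2*sin(t) + 6*t**2*cos(t) - 14*t*sin(t) - 20*t*cos(t) + 23*sin(t) - 14*cos(t) + C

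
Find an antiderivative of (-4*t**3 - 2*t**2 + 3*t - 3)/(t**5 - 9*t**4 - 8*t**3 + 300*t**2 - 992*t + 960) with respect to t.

-538*log(t - 5)/33 + 1583*log(t - 4)/100 + 37*log(t - 2)/96 + 771*log(t + 6)/8800 - 279/(20*t - 80) + C

Factor the denominator: (t - 5)*(t - 4)**2*(t - 2)*(t + 6).
Partial-fraction decomposition: 771/(8800*(t + 6)) + 37/(96*(t - 2)) + 1583/(100*(t - 4)) + 279/(20*(t - 4)**2) - 538/(33*(t - 5)).
Integrate each term; A/(t−a) gives A·log|t−a|; A/(t−a)² gives −A/(t−a).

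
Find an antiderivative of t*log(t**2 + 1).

t**2*log(t**2 + 1)/2 - t**2/2 + log(t**2 + 1)/2 + C

Let u = t**2 + 1, so du = (2*t) dt.
The integral becomes (1/2)·∫ log(u) du; integrate by parts with u′=log(u), dv′=du.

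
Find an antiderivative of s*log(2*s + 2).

s**2*log(2*s + 2)/2 - s**2/4 + s/2 - log(s + 1)/2 + C

Use integration by parts with u = log(2*s + 2), dv = s ds.
Then du = 2/(2*s + 2) ds and v = s**2/2.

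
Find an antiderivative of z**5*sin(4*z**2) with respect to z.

Let u = z², du = 2z dz; rewrite as (1/2)∫ u^2·sin(4u) du.
Now integrate by parts 2 times.

-z**4*cos(4*z**2)/8 + z**2*sin(4*z**2)/16 + cos(4*z**2)/64 + C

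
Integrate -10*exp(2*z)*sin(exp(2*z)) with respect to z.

Let u = exp(2*z), so du = (2*exp(2*z)) dz.
Rewriting, the integral becomes -5·∫ sin(u) du = -5·-cos(u).
Substituting back, u = exp(2*z).

5*cos(exp(2*z)) + C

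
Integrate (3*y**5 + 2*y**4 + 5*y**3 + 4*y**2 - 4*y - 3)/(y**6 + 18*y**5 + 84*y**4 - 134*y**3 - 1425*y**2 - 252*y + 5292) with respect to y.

Factor the denominator: (y - 3)*(y - 2)*(y + 3)*(y + 6)*(y + 7)**2.
Partial-fraction decomposition: -6280439/(64800*(y + 7)) - 47113/(360*(y + 7)**2) + 7217/(72*(y + 6)) - 73/(160*(y + 3)) - 173/(3240*(y - 2)) + 349/(1800*(y - 3)).
Integrate each term; A/(y−a) gives A·log|y−a|; A/(y−a)² gives −A/(y−a).

349*log(y - 3)/1800 - 173*log(y - 2)/3240 - 73*log(y + 3)/160 + 7217*log(y + 6)/72 - 6280439*log(y + 7)/64800 + 47113/(360*y + 2520) + C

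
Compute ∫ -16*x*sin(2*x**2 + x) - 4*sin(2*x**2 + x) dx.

4*cos(2*x**2 + x) + C

Let u = 2*x**2 + x, so du = (4*x + 1) dx.
Rewriting, the integral becomes -4·∫ sin(u) du = -4·-cos(u).
Substituting back, u = 2*x**2 + x.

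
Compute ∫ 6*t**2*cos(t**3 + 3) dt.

Let u = t**3 + 3, so du = (3*t**2) dt.
Rewriting, the integral becomes 2·∫ cos(u) du = 2·sin(u).
Substituting back, u = t**3 + 3.

2*sin(t**3 + 3) + C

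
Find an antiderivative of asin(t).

t*asin(t) + sqrt(-t**2 + 1) + C

Use integration by parts with u = arcsin(t), dv = dt.
Then du = 1/sqrt(-t**2 + 1) dt.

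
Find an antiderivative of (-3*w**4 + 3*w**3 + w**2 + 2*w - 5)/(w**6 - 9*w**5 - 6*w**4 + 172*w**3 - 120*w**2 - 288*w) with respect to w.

5*log(w)/288 - 61111*log(w - 6)/705600 - 7*log(w - 2)/192 - 4*log(w + 1)/147 + 319*log(w + 4)/2400 + 3197/(1680*w - 10080) + C

Factor the denominator: w*(w - 6)**2*(w - 2)*(w + 1)*(w + 4).
Partial-fraction decomposition: 319/(2400*(w + 4)) - 4/(147*(w + 1)) - 7/(192*(w - 2)) - 61111/(705600*(w - 6)) - 3197/(1680*(w - 6)**2) + 5/(288*w).
Integrate each term; A/(w−a) gives A·log|w−a|; A/(w−a)² gives −A/(w−a).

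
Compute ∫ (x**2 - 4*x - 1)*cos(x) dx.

Use integration by parts with u = x**2 - 4*x - 1, dv = cos(x) dx, so v = sin(x).
Apply parts 2 times (tabular method): alternate signs, differentiate u down to 0, integrate dv up.

x**2*sin(x) - 4*x*sin(x) + 2*x*cos(x) - 3*sin(x) - 4*cos(x) + C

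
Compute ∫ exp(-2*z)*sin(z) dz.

-2*exp(-2*z)*sin(z)/5 - exp(-2*z)*cos(z)/5 + C

Let I denote the integral. Integrate by parts with u = sin(z), dv = exp(-2*z) dz, so v = -exp(-2*z)/2: I = -exp(-2*z)*sin(z)/2 + (1/2)·∫ exp(-2*z)*cos(z) dz.
Apply parts again with u = cos(z), dv = exp(-2*z) dz: ∫ exp(-2*z)*cos(z) dz = -exp(-2*z)*cos(z)/2 − (1/2)·I. Substituting back brings back I: I = -exp(-2*z)*sin(z)/2 - exp(-2*z)*cos(z)/4 − (1/4)·I.
Solving for I: (1 + 1/4)·I equals the remaining terms, so I = (4/5)·(-exp(-2*z)*sin(z)/2 - exp(-2*z)*cos(z)/4).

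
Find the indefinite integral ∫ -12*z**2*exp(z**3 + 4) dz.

-4*exp(z**3 + 4) + C

Let u = z**3 + 4, so du = (3*z**2) dz.
Rewriting, the integral becomes -4·∫ e^u du = -4·e^u.
Substituting back, u = z**3 + 4.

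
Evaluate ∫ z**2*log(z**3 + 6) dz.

Let u = z**3 + 6, so du = (3*z**2) dz.
The integral becomes (1/3)·∫ log(u) du; integrate by parts with u′=log(u), dv′=du.

z**3*log(z**3 + 6)/3 - z**3/3 + 2*log(z**3 + 6) + C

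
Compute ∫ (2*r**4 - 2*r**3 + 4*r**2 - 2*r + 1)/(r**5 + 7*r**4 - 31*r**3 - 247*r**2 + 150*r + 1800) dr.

1091*log(r - 5)/1980 - 139*log(r - 3)/1008 + 713*log(r + 4)/126 - 1611*log(r + 5)/80 + 3181*log(r + 6)/198 + C

Factor the denominator: (r - 5)*(r - 3)*(r + 4)*(r + 5)*(r + 6).
Partial-fraction decomposition: 3181/(198*(r + 6)) - 1611/(80*(r + 5)) + 713/(126*(r + 4)) - 139/(1008*(r - 3)) + 1091/(1980*(r - 5)).
Integrate each term: A/(r−a) contributes A·log|r−a|.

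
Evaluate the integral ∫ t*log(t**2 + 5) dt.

Let u = t**2 + 5, so du = (2*t) dt.
The integral becomes (1/2)·∫ log(u) du; integrate by parts with u′=log(u), dv′=du.

t**2*log(t**2 + 5)/2 - t**2/2 + 5*log(t**2 + 5)/2 + C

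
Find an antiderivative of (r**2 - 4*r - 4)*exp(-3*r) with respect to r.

Use integration by parts with u = r**2 - 4*r - 4, dv = exp(-3*r) dr, so v = -exp(-3*r)/3.
Apply parts 2 times (tabular method): alternate signs, differentiate u down to 0, integrate dv up.

(-9*r**2 + 30*r + 46)*exp(-3*r)/27 + C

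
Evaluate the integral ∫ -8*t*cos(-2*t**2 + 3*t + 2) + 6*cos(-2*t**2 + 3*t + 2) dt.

Let u = 2*t**2 - 3*t - 2, so du = (4*t - 3) dt.
Rewriting, the integral becomes -2·∫ cos(u) du = -2·sin(u).
Substituting back, u = 2*t**2 - 3*t - 2.

2*sin(-2*t**2 + 3*t + 2) + C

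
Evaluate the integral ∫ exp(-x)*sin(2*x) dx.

Let I denote the integral. Integrate by parts with u = sin(2*x), dv = exp(-x) dx, so v = -exp(-x): I = -exp(-x)*sin(2*x) + 2·∫ exp(-x)*cos(2*x) dx.
Apply parts again with u = cos(2*x), dv = exp(-x) dx: ∫ exp(-x)*cos(2*x) dx = -exp(-x)*cos(2*x) − 2·I. Substituting back brings back I: I = -exp(-x)*sin(2*x) - 2*exp(-x)*cos(2*x) − 4·I.
Solving for I: (1 + 4)·I equals the remaining terms, so I = (1/5)·(-exp(-x)*sin(2*x) - 2*exp(-x)*cos(2*x)).

-exp(-x)*sin(2*x)/5 - 2*exp(-x)*cos(2*x)/5 + C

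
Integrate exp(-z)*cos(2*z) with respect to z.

Let I denote the integral. Integrate by parts with u = cos(2*z), dv = exp(-z) dz, so v = -exp(-z): I = -exp(-z)*cos(2*z) − 2·∫ exp(-z)*sin(2*z) dz.
Apply parts again with u = sin(2*z), dv = exp(-z) dz: ∫ exp(-z)*sin(2*z) dz = -exp(-z)*sin(2*z) + 2·I. Substituting back brings back I: I = 2*exp(-z)*sin(2*z) - exp(-z)*cos(2*z) − 4·I.
Solving for I: (1 + 4)·I equals the remaining terms, so I = (1/5)·(2*exp(-z)*sin(2*z) - exp(-z)*cos(2*z)).

2*exp(-z)*sin(2*z)/5 - exp(-z)*cos(2*z)/5 + C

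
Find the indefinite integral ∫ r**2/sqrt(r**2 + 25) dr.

Substitute r = 5·tan(θ), so dr = 5·sec(θ)^2 dθ and the radical becomes sqrt(r**2 + 25) = 5·sec(θ) by the Pythagorean identity.
Integrate the resulting trig expression in θ, then back-substitute tan(θ) = r/5, sec(θ) = sqrt(r**2 + 25)/5 (absorbing any constant into C).

r*sqrt(r**2 + 25)/2 - 25*log(r + sqrt(r**2 + 25))/2 + C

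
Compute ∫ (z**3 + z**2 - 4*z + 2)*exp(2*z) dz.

Use integration by parts with u = z**3 + z**2 - 4*z + 2, dv = exp(2*z) dz, so v = exp(2*z)/2.
Apply parts 3 times (tabular method): alternate signs, differentiate u down to 0, integrate dv up.

(4*z**3 - 2*z**2 - 14*z + 15)*exp(2*z)/8 + C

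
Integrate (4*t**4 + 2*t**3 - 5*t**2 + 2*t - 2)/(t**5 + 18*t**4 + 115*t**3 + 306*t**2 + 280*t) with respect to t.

Factor the denominator: t*(t + 2)*(t + 4)*(t + 5)*(t + 7).
Partial-fraction decomposition: 8657/(210*(t + 7)) - 2113/(30*(t + 5)) + 403/(12*(t + 4)) - 11/(30*(t + 2)) - 1/(140*t).
Integrate each term: A/(t−a) contributes A·log|t−a|.

-log(t)/140 - 11*log(t + 2)/30 + 403*log(t + 4)/12 - 2113*log(t + 5)/30 + 8657*log(t + 7)/210 + C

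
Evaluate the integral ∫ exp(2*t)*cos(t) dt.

exp(2*t)*sin(t)/5 + 2*exp(2*t)*cos(t)/5 + C

Let I denote the integral. Integrate by parts with u = cos(t), dv = exp(2*t) dt, so v = exp(2*t)/2: I = exp(2*t)*cos(t)/2 + (1/2)·∫ exp(2*t)*sin(t) dt.
Apply parts again with u = sin(t), dv = exp(2*t) dt: ∫ exp(2*t)*sin(t) dt = exp(2*t)*sin(t)/2 − (1/2)·I. Substituting back brings back I: I = exp(2*t)*sin(t)/4 + exp(2*t)*cos(t)/2 − (1/4)·I.
Solving for I: (1 + 1/4)·I equals the remaining terms, so I = (4/5)·(exp(2*t)*sin(t)/4 + exp(2*t)*cos(t)/2).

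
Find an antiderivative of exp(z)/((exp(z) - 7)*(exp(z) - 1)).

Let u = e^z, du = e^z dz.
The integral becomes ∫ du/((u-7)(u-1)); decompose into partial fractions.

log(exp(z) - 7)/6 - log(exp(z) - 1)/6 + C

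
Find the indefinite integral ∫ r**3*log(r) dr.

Use integration by parts with u = log(r), dv = r**3 dr.
Then du = 1/r dr and v = r**4/4.

r**4*log(r)/4 - r**4/16 + C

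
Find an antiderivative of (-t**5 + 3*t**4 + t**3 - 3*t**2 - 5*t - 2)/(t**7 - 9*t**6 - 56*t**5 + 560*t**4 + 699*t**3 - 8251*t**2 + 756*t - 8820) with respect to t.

Factor the denominator: (t - 7)**2*(t - 6)*(t + 5)*(t + 6)*(t**2 + 1).
Partial-fraction decomposition: (13*t - 9)/(18500*(t**2 + 1)) + 2842/(18759*(t + 6)) - 371/(3168*(t + 5)) - 953/(1221*(t - 6)) + 4535093/(6084000*(t - 7)) - 1889/(1560*(t - 7)**2).
Integrate each term; A/(t−a) gives A·log|t−a|; the (Bt+D)/(t²+p²) term gives a log and an atan.

4535093*log(t - 7)/6084000 - 953*log(t - 6)/1221 - 371*log(t + 5)/3168 + 2842*log(t + 6)/18759 + 13*log(t**2 + 1)/37000 - 9*atan(t)/18500 + 1889/(1560*t - 10920) + C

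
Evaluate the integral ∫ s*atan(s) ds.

s**2*atan(s)/2 - s/2 + atan(s)/2 + C

Use integration by parts with u = arctan(s), dv = s ds.
Then du = 1/(s**2 + 1) ds.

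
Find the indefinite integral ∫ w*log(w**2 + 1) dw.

Let u = w**2 + 1, so du = (2*w) dw.
The integral becomes (1/2)·∫ log(u) du; integrate by parts with u′=log(u), dv′=du.

w**2*log(w**2 + 1)/2 - w**2/2 + log(w**2 + 1)/2 + C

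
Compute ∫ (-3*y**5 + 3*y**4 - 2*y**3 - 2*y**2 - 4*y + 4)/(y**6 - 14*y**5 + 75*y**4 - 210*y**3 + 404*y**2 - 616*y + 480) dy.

Factor the denominator: (y - 5)*(y - 4)*(y - 3)*(y - 2)*(y**2 + 4).
Partial-fraction decomposition: (1549*y + 1046)/(7540*(y**2 + 4)) + 19/(12*(y - 2)) - 283/(13*(y - 3)) + 619/(10*(y - 4)) - 3908/(87*(y - 5)).
Integrate each term; A/(y−a) gives A·log|y−a|; the (By+D)/(y²+p²) term gives a log and an atan.

-3908*log(y - 5)/87 + 619*log(y - 4)/10 - 283*log(y - 3)/13 + 19*log(y - 2)/12 + 1549*log(y**2 + 4)/15080 + 523*atan(y/2)/7540 + C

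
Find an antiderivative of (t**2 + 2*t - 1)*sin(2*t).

-t**2*cos(2*t)/2 + t*sin(2*t)/2 - t*cos(2*t) + sin(2*t)/2 + 3*cos(2*t)/4 + C

Use integration by parts with u = t**2 + 2*t - 1, dv = sin(2*t) dt, so v = -cos(2*t)/2.
Apply parts 2 times (tabular method): alternate signs, differentiate u down to 0, integrate dv up.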